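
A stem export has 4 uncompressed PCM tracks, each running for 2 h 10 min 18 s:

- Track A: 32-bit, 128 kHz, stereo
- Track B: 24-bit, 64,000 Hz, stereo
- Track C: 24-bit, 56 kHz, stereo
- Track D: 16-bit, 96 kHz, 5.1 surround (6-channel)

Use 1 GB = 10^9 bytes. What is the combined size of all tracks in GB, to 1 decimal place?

22.6 GB

2 h 10 min 18 s = 7,818 s.
Track A: 128,000 × 7,818 × 4 × 2 = 8,005,632,000 bytes.
Track B: 64,000 × 7,818 × 3 × 2 = 3,002,112,000 bytes.
Track C: 56,000 × 7,818 × 3 × 2 = 2,626,848,000 bytes.
Track D: 96,000 × 7,818 × 2 × 6 = 9,006,336,000 bytes.
Total = 22,640,928,000 bytes = 22.6 GB.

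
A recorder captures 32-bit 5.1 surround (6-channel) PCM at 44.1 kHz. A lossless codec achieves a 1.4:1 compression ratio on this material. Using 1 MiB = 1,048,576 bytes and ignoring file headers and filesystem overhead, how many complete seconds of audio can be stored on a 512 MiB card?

Uncompressed byte rate = 44,100 × 4 × 6 = 1,058,400 bytes/s.
After 1.4:1 compression, effective rate ≈ 756000 bytes/s.
Capacity = 512 × 1,048,576 = 536,870,912 bytes.
536,870,912 / effective rate ≈ 710.15 s → 710 seconds.

710 seconds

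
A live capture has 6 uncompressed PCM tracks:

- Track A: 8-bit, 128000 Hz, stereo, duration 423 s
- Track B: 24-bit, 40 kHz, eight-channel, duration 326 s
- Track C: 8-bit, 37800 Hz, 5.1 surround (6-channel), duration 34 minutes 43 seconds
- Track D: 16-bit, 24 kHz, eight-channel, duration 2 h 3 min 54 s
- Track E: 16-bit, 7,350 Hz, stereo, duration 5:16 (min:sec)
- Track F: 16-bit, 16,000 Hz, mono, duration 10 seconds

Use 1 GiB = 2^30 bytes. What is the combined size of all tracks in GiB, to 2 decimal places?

Track A: 128,000 × 423 × 1 × 2 = 108,288,000 bytes.
Track B: 40,000 × 326 × 3 × 8 = 312,960,000 bytes.
Track C: 34 minutes 43 seconds = 2,083 s; 37,800 × 2,083 × 1 × 6 = 472,424,400 bytes.
Track D: 2 h 3 min 54 s = 7,434 s; 24,000 × 7,434 × 2 × 8 = 2,854,656,000 bytes.
Track E: 5:16 (min:sec) = 316 s; 7,350 × 316 × 2 × 2 = 9,290,400 bytes.
Track F: 16,000 × 10 × 2 × 1 = 320,000 bytes.
Total = 3,757,938,800 bytes = 3.50 GiB.

3.50 GiB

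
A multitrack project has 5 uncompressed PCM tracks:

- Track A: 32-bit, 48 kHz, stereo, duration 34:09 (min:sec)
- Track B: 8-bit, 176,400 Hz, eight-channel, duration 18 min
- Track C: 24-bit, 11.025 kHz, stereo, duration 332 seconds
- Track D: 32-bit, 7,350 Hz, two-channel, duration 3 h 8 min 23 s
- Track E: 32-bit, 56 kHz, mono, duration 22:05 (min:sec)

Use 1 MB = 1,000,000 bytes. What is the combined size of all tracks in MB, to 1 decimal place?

3294.3 MB

Track A: 34:09 (min:sec) = 2,049 s; 48,000 × 2,049 × 4 × 2 = 786,816,000 bytes.
Track B: 18 min = 1,080 s; 176,400 × 1,080 × 1 × 8 = 1,524,096,000 bytes.
Track C: 11,025 × 332 × 3 × 2 = 21,961,800 bytes.
Track D: 3 h 8 min 23 s = 11,303 s; 7,350 × 11,303 × 4 × 2 = 664,616,400 bytes.
Track E: 22:05 (min:sec) = 1,325 s; 56,000 × 1,325 × 4 × 1 = 296,800,000 bytes.
Total = 3,294,290,200 bytes = 3294.3 MB.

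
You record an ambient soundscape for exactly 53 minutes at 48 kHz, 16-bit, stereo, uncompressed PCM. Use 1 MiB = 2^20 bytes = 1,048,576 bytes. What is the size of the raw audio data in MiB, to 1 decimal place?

582.3 MiB

Duration = exactly 53 minutes = 3,180 s.
Bytes = 48,000 samples/s × 3,180 s × 2 bytes/sample × 2 ch = 610,560,000 bytes.
610,560,000 / 1,048,576 = 582.3 MiB.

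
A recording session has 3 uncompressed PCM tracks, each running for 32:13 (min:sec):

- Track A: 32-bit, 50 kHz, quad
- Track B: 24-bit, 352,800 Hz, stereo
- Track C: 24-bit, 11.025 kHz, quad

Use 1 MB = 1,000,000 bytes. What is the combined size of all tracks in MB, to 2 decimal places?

5893.91 MB

32:13 (min:sec) = 1,933 s.
Track A: 50,000 × 1,933 × 4 × 4 = 1,546,400,000 bytes.
Track B: 352,800 × 1,933 × 3 × 2 = 4,091,774,400 bytes.
Track C: 11,025 × 1,933 × 3 × 4 = 255,735,900 bytes.
Total = 5,893,910,300 bytes = 5893.91 MB.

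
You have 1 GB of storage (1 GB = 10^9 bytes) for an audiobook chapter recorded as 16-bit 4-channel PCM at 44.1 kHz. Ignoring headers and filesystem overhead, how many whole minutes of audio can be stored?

Uncompressed byte rate = 44,100 × 2 × 4 = 352,800 bytes/s.
Capacity = 1 × 1,000,000,000 = 1,000,000,000 bytes.
1,000,000,000 / 352,800 ≈ 2834.47 s → 47 minutes.

47 minutes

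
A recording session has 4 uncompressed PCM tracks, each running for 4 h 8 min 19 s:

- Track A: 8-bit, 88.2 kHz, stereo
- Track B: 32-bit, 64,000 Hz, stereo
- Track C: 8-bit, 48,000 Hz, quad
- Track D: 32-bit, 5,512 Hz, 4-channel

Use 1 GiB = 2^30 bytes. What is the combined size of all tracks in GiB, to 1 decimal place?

13.4 GiB

4 h 8 min 19 s = 14,899 s.
Track A: 88,200 × 14,899 × 1 × 2 = 2,628,183,600 bytes.
Track B: 64,000 × 14,899 × 4 × 2 = 7,628,288,000 bytes.
Track C: 48,000 × 14,899 × 1 × 4 = 2,860,608,000 bytes.
Track D: 5,512 × 14,899 × 4 × 4 = 1,313,972,608 bytes.
Total = 14,431,052,208 bytes = 13.4 GiB.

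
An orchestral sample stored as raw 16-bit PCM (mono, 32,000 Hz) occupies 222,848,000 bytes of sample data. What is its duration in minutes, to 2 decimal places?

58.03 minutes

Byte rate = 32,000 × 2 × 1 = 64,000 bytes/s.
Duration = 222,848,000 / 64,000 = 3,482 s.
3,482 s / 60 = 58.03 minutes.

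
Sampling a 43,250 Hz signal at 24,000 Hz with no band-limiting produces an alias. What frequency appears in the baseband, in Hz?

Nyquist = 24,000/2 = 12,000 Hz; 43,250 Hz exceeds it.
Alias = |43,250 − 2×24,000| = |43,250 − 48,000| = 4,750 Hz.

4,750 Hz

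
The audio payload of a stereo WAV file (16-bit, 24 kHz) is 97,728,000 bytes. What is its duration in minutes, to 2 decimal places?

16.97 minutes

Byte rate = 24,000 × 2 × 2 = 96,000 bytes/s.
Duration = 97,728,000 / 96,000 = 1,018 s.
1,018 s / 60 = 16.97 minutes.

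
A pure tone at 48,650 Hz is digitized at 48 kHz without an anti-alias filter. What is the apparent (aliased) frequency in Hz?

650 Hz

Nyquist = 48,000/2 = 24,000 Hz; 48,650 Hz exceeds it.
Alias = |48,650 − 1×48,000| = |48,650 − 48,000| = 650 Hz.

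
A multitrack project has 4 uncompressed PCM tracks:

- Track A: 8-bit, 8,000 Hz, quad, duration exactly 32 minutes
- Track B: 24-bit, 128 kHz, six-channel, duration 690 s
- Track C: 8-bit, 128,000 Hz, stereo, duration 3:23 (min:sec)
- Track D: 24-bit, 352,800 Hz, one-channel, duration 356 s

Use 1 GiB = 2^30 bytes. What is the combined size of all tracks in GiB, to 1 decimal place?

Track A: exactly 32 minutes = 1,920 s; 8,000 × 1,920 × 1 × 4 = 61,440,000 bytes.
Track B: 128,000 × 690 × 3 × 6 = 1,589,760,000 bytes.
Track C: 3:23 (min:sec) = 203 s; 128,000 × 203 × 1 × 2 = 51,968,000 bytes.
Track D: 352,800 × 356 × 3 × 1 = 376,790,400 bytes.
Total = 2,079,958,400 bytes = 1.9 GiB.

1.9 GiB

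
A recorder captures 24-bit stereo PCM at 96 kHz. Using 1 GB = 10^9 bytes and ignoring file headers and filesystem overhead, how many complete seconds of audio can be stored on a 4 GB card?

6,944 seconds

Uncompressed byte rate = 96,000 × 3 × 2 = 576,000 bytes/s.
Capacity = 4 × 1,000,000,000 = 4,000,000,000 bytes.
4,000,000,000 / 576,000 ≈ 6944.44 s → 6,944 seconds.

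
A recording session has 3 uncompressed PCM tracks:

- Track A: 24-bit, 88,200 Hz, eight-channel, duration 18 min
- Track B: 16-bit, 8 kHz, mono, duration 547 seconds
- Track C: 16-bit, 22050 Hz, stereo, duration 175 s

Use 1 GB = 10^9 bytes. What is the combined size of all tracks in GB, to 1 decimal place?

Track A: 18 min = 1,080 s; 88,200 × 1,080 × 3 × 8 = 2,286,144,000 bytes.
Track B: 8,000 × 547 × 2 × 1 = 8,752,000 bytes.
Track C: 22,050 × 175 × 2 × 2 = 15,435,000 bytes.
Total = 2,310,331,000 bytes = 2.3 GB.

2.3 GB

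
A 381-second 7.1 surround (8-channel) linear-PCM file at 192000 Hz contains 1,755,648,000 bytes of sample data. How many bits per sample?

Bytes per sample = 1,755,648,000 / (192,000 × 381 × 8) = 1,755,648,000 / 585,216,000 = 3.
Bit depth = 3 × 8 = 24 bits.

24 bits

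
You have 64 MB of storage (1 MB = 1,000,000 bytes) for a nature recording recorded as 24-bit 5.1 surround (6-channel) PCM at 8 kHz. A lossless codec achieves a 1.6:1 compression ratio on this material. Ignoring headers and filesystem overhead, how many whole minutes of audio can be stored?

Uncompressed byte rate = 8,000 × 3 × 6 = 144,000 bytes/s.
After 1.6:1 compression, effective rate ≈ 90000 bytes/s.
Capacity = 64 × 1,000,000 = 64,000,000 bytes.
64,000,000 / effective rate ≈ 711.11 s → 11 minutes.

11 minutes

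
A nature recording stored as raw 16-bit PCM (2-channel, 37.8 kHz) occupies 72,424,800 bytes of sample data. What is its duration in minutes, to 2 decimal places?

7.98 minutes

Byte rate = 37,800 × 2 × 2 = 151,200 bytes/s.
Duration = 72,424,800 / 151,200 = 479 s.
479 s / 60 = 7.98 minutes.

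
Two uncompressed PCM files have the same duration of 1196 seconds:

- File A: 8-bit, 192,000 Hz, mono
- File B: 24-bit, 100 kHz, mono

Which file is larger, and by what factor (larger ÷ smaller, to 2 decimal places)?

File A: 192,000 × 1 × 1 = 192,000 bytes/s.
File B: 100,000 × 3 × 1 = 300,000 bytes/s.
File B is larger; ratio = 358,800,000 / 229,632,000 = 1.56.

File B, by a factor of 1.56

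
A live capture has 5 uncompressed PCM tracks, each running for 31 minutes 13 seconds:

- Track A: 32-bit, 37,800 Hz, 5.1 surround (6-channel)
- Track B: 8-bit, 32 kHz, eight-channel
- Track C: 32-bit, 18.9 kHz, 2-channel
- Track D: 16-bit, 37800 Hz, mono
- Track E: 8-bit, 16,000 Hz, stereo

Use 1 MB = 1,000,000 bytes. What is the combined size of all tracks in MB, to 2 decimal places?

31 minutes 13 seconds = 1,873 s.
Track A: 37,800 × 1,873 × 4 × 6 = 1,699,185,600 bytes.
Track B: 32,000 × 1,873 × 1 × 8 = 479,488,000 bytes.
Track C: 18,900 × 1,873 × 4 × 2 = 283,197,600 bytes.
Track D: 37,800 × 1,873 × 2 × 1 = 141,598,800 bytes.
Track E: 16,000 × 1,873 × 1 × 2 = 59,936,000 bytes.
Total = 2,663,406,000 bytes = 2663.41 MB.

2663.41 MB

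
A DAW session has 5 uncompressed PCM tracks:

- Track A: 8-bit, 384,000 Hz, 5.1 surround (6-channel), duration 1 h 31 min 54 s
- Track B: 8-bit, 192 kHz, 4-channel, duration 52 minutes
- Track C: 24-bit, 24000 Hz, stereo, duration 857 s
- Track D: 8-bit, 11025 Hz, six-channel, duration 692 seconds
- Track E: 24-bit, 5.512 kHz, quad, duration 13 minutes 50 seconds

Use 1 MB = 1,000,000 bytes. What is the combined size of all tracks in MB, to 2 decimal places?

15324.50 MB

Track A: 1 h 31 min 54 s = 5,514 s; 384,000 × 5,514 × 1 × 6 = 12,704,256,000 bytes.
Track B: 52 minutes = 3,120 s; 192,000 × 3,120 × 1 × 4 = 2,396,160,000 bytes.
Track C: 24,000 × 857 × 3 × 2 = 123,408,000 bytes.
Track D: 11,025 × 692 × 1 × 6 = 45,775,800 bytes.
Track E: 13 minutes 50 seconds = 830 s; 5,512 × 830 × 3 × 4 = 54,899,520 bytes.
Total = 15,324,499,320 bytes = 15324.50 MB.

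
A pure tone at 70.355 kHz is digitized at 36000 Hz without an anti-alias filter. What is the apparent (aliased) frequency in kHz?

1.645 kHz

Nyquist = 36,000/2 = 18,000 Hz; 70,355 Hz exceeds it.
Alias = |70,355 − 2×36,000| = |70,355 − 72,000| = 1,645 Hz = 1.645 kHz.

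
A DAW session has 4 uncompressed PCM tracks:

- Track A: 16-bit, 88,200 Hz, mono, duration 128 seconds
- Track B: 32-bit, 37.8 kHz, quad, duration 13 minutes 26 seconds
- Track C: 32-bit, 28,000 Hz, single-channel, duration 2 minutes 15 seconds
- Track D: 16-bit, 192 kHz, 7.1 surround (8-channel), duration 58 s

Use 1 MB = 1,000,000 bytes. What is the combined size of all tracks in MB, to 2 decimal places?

703.34 MB

Track A: 88,200 × 128 × 2 × 1 = 22,579,200 bytes.
Track B: 13 minutes 26 seconds = 806 s; 37,800 × 806 × 4 × 4 = 487,468,800 bytes.
Track C: 2 minutes 15 seconds = 135 s; 28,000 × 135 × 4 × 1 = 15,120,000 bytes.
Track D: 192,000 × 58 × 2 × 8 = 178,176,000 bytes.
Total = 703,344,000 bytes = 703.34 MB.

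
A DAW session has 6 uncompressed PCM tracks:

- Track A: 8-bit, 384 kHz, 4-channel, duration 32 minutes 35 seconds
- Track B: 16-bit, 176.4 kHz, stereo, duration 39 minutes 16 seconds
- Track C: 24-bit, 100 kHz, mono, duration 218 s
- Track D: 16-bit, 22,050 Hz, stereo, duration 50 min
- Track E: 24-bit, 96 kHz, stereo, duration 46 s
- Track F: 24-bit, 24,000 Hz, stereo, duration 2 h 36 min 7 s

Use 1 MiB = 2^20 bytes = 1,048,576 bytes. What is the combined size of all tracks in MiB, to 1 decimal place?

6075.5 MiB

Track A: 32 minutes 35 seconds = 1,955 s; 384,000 × 1,955 × 1 × 4 = 3,002,880,000 bytes.
Track B: 39 minutes 16 seconds = 2,356 s; 176,400 × 2,356 × 2 × 2 = 1,662,393,600 bytes.
Track C: 100,000 × 218 × 3 × 1 = 65,400,000 bytes.
Track D: 50 min = 3,000 s; 22,050 × 3,000 × 2 × 2 = 264,600,000 bytes.
Track E: 96,000 × 46 × 3 × 2 = 26,496,000 bytes.
Track F: 2 h 36 min 7 s = 9,367 s; 24,000 × 9,367 × 3 × 2 = 1,348,848,000 bytes.
Total = 6,370,617,600 bytes = 6075.5 MiB.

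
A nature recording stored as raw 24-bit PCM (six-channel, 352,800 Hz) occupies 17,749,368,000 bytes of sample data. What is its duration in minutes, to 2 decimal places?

Byte rate = 352,800 × 3 × 6 = 6,350,400 bytes/s.
Duration = 17,749,368,000 / 6,350,400 = 2,795 s.
2,795 s / 60 = 46.58 minutes.

46.58 minutes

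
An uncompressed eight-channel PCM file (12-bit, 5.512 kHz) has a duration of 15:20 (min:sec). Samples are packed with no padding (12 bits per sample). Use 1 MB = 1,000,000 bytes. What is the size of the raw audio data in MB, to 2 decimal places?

Duration = 15:20 (min:sec) = 920 s.
Bits = 5,512 × 920 × 12 × 8 = 486,819,840 bits = 60,852,480 bytes.
60,852,480 / 1,000,000 = 60.85 MB.

60.85 MB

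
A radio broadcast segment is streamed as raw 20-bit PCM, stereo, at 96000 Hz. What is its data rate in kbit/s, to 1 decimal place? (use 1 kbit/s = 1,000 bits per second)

3840.0 kbit/s

Bit rate = 96,000 × 20 × 2 = 3,840,000 bits/s.
= 3840.0 kbit/s.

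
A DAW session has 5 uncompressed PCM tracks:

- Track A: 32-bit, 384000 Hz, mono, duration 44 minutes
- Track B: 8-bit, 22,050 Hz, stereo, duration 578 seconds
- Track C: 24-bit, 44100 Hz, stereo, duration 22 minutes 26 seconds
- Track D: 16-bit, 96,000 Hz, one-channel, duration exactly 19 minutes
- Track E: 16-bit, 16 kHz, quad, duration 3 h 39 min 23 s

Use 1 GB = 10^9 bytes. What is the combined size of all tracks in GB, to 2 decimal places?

Track A: 44 minutes = 2,640 s; 384,000 × 2,640 × 4 × 1 = 4,055,040,000 bytes.
Track B: 22,050 × 578 × 1 × 2 = 25,489,800 bytes.
Track C: 22 minutes 26 seconds = 1,346 s; 44,100 × 1,346 × 3 × 2 = 356,151,600 bytes.
Track D: exactly 19 minutes = 1,140 s; 96,000 × 1,140 × 2 × 1 = 218,880,000 bytes.
Track E: 3 h 39 min 23 s = 13,163 s; 16,000 × 13,163 × 2 × 4 = 1,684,864,000 bytes.
Total = 6,340,425,400 bytes = 6.34 GB.

6.34 GB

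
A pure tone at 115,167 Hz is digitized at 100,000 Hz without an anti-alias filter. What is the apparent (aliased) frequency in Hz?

Nyquist = 100,000/2 = 50,000 Hz; 115,167 Hz exceeds it.
Alias = |115,167 − 1×100,000| = |115,167 − 100,000| = 15,167 Hz.

15,167 Hz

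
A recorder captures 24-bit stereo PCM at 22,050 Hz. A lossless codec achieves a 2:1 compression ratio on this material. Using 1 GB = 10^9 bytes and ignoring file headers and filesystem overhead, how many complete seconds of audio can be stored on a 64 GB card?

967,498 seconds

Uncompressed byte rate = 22,050 × 3 × 2 = 132,300 bytes/s.
After 2:1 compression, effective rate ≈ 66150 bytes/s.
Capacity = 64 × 1,000,000,000 = 64,000,000,000 bytes.
64,000,000,000 / effective rate ≈ 967498.11 s → 967,498 seconds.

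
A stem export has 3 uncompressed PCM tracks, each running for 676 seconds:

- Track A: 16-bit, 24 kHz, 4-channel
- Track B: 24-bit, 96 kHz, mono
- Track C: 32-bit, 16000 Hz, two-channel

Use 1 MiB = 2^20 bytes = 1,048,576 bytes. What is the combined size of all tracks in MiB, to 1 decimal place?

Track A: 24,000 × 676 × 2 × 4 = 129,792,000 bytes.
Track B: 96,000 × 676 × 3 × 1 = 194,688,000 bytes.
Track C: 16,000 × 676 × 4 × 2 = 86,528,000 bytes.
Total = 411,008,000 bytes = 392.0 MiB.

392.0 MiB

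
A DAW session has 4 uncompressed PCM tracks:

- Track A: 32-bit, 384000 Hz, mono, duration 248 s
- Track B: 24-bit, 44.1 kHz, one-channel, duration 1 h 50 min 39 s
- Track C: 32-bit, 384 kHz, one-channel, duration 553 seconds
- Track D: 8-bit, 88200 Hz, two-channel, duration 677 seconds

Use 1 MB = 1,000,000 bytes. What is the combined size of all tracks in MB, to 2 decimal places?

2228.10 MB

Track A: 384,000 × 248 × 4 × 1 = 380,928,000 bytes.
Track B: 1 h 50 min 39 s = 6,639 s; 44,100 × 6,639 × 3 × 1 = 878,339,700 bytes.
Track C: 384,000 × 553 × 4 × 1 = 849,408,000 bytes.
Track D: 88,200 × 677 × 1 × 2 = 119,422,800 bytes.
Total = 2,228,098,500 bytes = 2228.10 MB.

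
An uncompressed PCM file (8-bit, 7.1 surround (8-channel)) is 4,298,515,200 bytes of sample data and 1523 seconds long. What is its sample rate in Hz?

Bytes = sample_rate × seconds × bytes_per_sample × channels.
sample_rate = 4,298,515,200 / (1,523 × 1 × 8) = 4,298,515,200 / 12,184 = 352,800 Hz.

352,800 Hz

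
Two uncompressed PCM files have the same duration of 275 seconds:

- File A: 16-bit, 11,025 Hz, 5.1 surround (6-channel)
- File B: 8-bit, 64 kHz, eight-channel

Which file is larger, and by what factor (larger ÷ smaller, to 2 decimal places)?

File A: 11,025 × 2 × 6 = 132,300 bytes/s.
File B: 64,000 × 1 × 8 = 512,000 bytes/s.
File B is larger; ratio = 140,800,000 / 36,382,500 = 3.87.

File B, by a factor of 3.87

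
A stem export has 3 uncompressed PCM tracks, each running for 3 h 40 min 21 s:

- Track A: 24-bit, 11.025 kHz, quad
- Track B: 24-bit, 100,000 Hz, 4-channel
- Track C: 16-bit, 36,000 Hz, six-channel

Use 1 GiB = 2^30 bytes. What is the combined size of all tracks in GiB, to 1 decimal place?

3 h 40 min 21 s = 13,221 s.
Track A: 11,025 × 13,221 × 3 × 4 = 1,749,138,300 bytes.
Track B: 100,000 × 13,221 × 3 × 4 = 15,865,200,000 bytes.
Track C: 36,000 × 13,221 × 2 × 6 = 5,711,472,000 bytes.
Total = 23,325,810,300 bytes = 21.7 GiB.

21.7 GiB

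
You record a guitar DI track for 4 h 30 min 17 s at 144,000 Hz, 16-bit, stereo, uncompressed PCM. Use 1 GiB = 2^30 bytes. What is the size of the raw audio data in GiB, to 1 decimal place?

Duration = 4 h 30 min 17 s = 16,217 s.
Bytes = 144,000 samples/s × 16,217 s × 2 bytes/sample × 2 ch = 9,340,992,000 bytes.
9,340,992,000 / 1,073,741,824 = 8.7 GiB.

8.7 GiB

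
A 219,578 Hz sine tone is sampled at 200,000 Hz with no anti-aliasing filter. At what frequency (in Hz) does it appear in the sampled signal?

19,578 Hz

Nyquist = 200,000/2 = 100,000 Hz; 219,578 Hz exceeds it.
Alias = |219,578 − 1×200,000| = |219,578 − 200,000| = 19,578 Hz.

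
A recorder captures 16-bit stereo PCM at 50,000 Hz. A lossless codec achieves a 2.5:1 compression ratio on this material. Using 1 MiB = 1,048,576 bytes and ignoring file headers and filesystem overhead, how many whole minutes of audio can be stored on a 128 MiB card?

Uncompressed byte rate = 50,000 × 2 × 2 = 200,000 bytes/s.
After 2.5:1 compression, effective rate ≈ 80000 bytes/s.
Capacity = 128 × 1,048,576 = 134,217,728 bytes.
134,217,728 / effective rate ≈ 1677.72 s → 27 minutes.

27 minutes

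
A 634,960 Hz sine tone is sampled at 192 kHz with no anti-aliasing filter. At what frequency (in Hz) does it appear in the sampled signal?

58,960 Hz

Nyquist = 192,000/2 = 96,000 Hz; 634,960 Hz exceeds it.
Alias = |634,960 − 3×192,000| = |634,960 − 576,000| = 58,960 Hz.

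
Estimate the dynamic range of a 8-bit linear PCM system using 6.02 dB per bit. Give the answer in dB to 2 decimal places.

48.16 dB

8 × 6.02 = 48.16 dB.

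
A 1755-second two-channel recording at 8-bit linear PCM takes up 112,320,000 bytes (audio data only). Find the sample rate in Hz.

32,000 Hz

Bytes = sample_rate × seconds × bytes_per_sample × channels.
sample_rate = 112,320,000 / (1,755 × 1 × 2) = 112,320,000 / 3,510 = 32,000 Hz.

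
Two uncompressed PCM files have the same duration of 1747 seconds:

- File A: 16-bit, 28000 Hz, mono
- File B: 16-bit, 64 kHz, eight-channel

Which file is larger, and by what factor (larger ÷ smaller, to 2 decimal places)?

File A: 28,000 × 2 × 1 = 56,000 bytes/s.
File B: 64,000 × 2 × 8 = 1,024,000 bytes/s.
File B is larger; ratio = 1,788,928,000 / 97,832,000 = 18.29.

File B, by a factor of 18.29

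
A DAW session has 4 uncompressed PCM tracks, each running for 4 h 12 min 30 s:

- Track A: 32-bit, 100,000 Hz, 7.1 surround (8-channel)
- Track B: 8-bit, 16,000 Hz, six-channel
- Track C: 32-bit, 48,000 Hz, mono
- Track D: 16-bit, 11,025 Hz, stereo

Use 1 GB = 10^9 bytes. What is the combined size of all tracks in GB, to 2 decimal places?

4 h 12 min 30 s = 15,150 s.
Track A: 100,000 × 15,150 × 4 × 8 = 48,480,000,000 bytes.
Track B: 16,000 × 15,150 × 1 × 6 = 1,454,400,000 bytes.
Track C: 48,000 × 15,150 × 4 × 1 = 2,908,800,000 bytes.
Track D: 11,025 × 15,150 × 2 × 2 = 668,115,000 bytes.
Total = 53,511,315,000 bytes = 53.51 GB.

53.51 GB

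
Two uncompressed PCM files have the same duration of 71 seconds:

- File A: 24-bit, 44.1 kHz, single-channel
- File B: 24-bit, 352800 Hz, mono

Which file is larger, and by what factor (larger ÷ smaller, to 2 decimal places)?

File A: 44,100 × 3 × 1 = 132,300 bytes/s.
File B: 352,800 × 3 × 1 = 1,058,400 bytes/s.
File B is larger; ratio = 75,146,400 / 9,393,300 = 8.00.

File B, by a factor of 8.00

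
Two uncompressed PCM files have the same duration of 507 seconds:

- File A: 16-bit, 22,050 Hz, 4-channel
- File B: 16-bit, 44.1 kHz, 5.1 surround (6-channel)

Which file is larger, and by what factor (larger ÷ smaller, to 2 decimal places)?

File A: 22,050 × 2 × 4 = 176,400 bytes/s.
File B: 44,100 × 2 × 6 = 529,200 bytes/s.
File B is larger; ratio = 268,304,400 / 89,434,800 = 3.00.

File B, by a factor of 3.00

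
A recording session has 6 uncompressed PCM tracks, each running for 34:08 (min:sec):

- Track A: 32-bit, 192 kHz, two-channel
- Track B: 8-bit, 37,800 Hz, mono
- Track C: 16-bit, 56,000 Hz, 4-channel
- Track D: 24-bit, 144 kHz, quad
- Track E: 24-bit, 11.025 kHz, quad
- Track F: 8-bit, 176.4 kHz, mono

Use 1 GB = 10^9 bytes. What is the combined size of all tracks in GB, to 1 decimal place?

34:08 (min:sec) = 2,048 s.
Track A: 192,000 × 2,048 × 4 × 2 = 3,145,728,000 bytes.
Track B: 37,800 × 2,048 × 1 × 1 = 77,414,400 bytes.
Track C: 56,000 × 2,048 × 2 × 4 = 917,504,000 bytes.
Track D: 144,000 × 2,048 × 3 × 4 = 3,538,944,000 bytes.
Track E: 11,025 × 2,048 × 3 × 4 = 270,950,400 bytes.
Track F: 176,400 × 2,048 × 1 × 1 = 361,267,200 bytes.
Total = 8,311,808,000 bytes = 8.3 GB.

8.3 GB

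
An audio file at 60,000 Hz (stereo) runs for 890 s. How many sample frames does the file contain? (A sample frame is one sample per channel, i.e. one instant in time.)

60,000 samples/s × 890 s = 53,400,000 frames.

53,400,000 sample frames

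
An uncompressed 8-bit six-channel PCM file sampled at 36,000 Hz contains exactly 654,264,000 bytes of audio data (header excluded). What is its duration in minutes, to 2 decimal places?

Byte rate = 36,000 × 1 × 6 = 216,000 bytes/s.
Duration = 654,264,000 / 216,000 = 3,029 s.
3,029 s / 60 = 50.48 minutes.

50.48 minutes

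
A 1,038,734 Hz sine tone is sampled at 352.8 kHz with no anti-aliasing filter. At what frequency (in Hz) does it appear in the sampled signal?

19,666 Hz

Nyquist = 352,800/2 = 176,400 Hz; 1,038,734 Hz exceeds it.
Alias = |1,038,734 − 3×352,800| = |1,038,734 − 1,058,400| = 19,666 Hz.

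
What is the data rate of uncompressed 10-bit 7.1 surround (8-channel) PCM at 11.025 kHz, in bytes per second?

Bit rate = 11,025 × 10 × 8 = 882,000 bits/s.
882,000 / 8 = 110,250 bytes/s.

110,250 bytes/s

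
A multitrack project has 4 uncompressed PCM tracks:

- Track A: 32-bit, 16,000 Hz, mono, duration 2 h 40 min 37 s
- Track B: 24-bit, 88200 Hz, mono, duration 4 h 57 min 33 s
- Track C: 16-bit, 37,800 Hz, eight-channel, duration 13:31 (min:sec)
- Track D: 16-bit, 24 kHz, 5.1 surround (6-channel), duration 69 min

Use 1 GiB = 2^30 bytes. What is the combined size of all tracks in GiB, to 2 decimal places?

Track A: 2 h 40 min 37 s = 9,637 s; 16,000 × 9,637 × 4 × 1 = 616,768,000 bytes.
Track B: 4 h 57 min 33 s = 17,853 s; 88,200 × 17,853 × 3 × 1 = 4,723,903,800 bytes.
Track C: 13:31 (min:sec) = 811 s; 37,800 × 811 × 2 × 8 = 490,492,800 bytes.
Track D: 69 min = 4,140 s; 24,000 × 4,140 × 2 × 6 = 1,192,320,000 bytes.
Total = 7,023,484,600 bytes = 6.54 GiB.

6.54 GiB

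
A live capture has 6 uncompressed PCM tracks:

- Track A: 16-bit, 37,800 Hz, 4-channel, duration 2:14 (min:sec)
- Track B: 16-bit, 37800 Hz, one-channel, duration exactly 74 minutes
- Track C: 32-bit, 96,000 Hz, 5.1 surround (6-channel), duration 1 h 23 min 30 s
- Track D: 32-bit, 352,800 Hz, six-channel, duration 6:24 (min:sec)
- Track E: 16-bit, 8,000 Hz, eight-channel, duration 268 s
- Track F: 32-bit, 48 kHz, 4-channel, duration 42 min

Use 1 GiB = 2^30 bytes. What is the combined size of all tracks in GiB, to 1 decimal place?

Track A: 2:14 (min:sec) = 134 s; 37,800 × 134 × 2 × 4 = 40,521,600 bytes.
Track B: exactly 74 minutes = 4,440 s; 37,800 × 4,440 × 2 × 1 = 335,664,000 bytes.
Track C: 1 h 23 min 30 s = 5,010 s; 96,000 × 5,010 × 4 × 6 = 11,543,040,000 bytes.
Track D: 6:24 (min:sec) = 384 s; 352,800 × 384 × 4 × 6 = 3,251,404,800 bytes.
Track E: 8,000 × 268 × 2 × 8 = 34,304,000 bytes.
Track F: 42 min = 2,520 s; 48,000 × 2,520 × 4 × 4 = 1,935,360,000 bytes.
Total = 17,140,294,400 bytes = 16.0 GiB.

16.0 GiB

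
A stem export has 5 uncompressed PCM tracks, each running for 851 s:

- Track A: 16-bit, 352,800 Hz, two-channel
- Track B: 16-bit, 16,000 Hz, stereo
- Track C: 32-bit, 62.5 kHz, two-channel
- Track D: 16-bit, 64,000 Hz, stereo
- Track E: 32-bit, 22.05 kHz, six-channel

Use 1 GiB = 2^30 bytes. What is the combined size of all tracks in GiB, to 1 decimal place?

2.2 GiB

Track A: 352,800 × 851 × 2 × 2 = 1,200,931,200 bytes.
Track B: 16,000 × 851 × 2 × 2 = 54,464,000 bytes.
Track C: 62,500 × 851 × 4 × 2 = 425,500,000 bytes.
Track D: 64,000 × 851 × 2 × 2 = 217,856,000 bytes.
Track E: 22,050 × 851 × 4 × 6 = 450,349,200 bytes.
Total = 2,349,100,400 bytes = 2.2 GiB.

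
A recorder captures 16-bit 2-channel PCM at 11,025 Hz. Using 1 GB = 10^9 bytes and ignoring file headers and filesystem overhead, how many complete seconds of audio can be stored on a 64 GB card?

1,451,247 seconds

Uncompressed byte rate = 11,025 × 2 × 2 = 44,100 bytes/s.
Capacity = 64 × 1,000,000,000 = 64,000,000,000 bytes.
64,000,000,000 / 44,100 ≈ 1451247.17 s → 1,451,247 seconds.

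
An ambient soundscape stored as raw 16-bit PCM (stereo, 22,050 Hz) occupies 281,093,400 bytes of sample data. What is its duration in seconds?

Byte rate = 22,050 × 2 × 2 = 88,200 bytes/s.
Duration = 281,093,400 / 88,200 = 3,187 s.

3,187 seconds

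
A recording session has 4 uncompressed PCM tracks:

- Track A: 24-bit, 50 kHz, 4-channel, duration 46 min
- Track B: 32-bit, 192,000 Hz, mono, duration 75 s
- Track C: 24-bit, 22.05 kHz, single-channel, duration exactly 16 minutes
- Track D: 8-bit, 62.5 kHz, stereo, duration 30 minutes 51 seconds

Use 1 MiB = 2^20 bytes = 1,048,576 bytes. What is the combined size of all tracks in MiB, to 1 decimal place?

Track A: 46 min = 2,760 s; 50,000 × 2,760 × 3 × 4 = 1,656,000,000 bytes.
Track B: 192,000 × 75 × 4 × 1 = 57,600,000 bytes.
Track C: exactly 16 minutes = 960 s; 22,050 × 960 × 3 × 1 = 63,504,000 bytes.
Track D: 30 minutes 51 seconds = 1,851 s; 62,500 × 1,851 × 1 × 2 = 231,375,000 bytes.
Total = 2,008,479,000 bytes = 1915.4 MiB.

1915.4 MiB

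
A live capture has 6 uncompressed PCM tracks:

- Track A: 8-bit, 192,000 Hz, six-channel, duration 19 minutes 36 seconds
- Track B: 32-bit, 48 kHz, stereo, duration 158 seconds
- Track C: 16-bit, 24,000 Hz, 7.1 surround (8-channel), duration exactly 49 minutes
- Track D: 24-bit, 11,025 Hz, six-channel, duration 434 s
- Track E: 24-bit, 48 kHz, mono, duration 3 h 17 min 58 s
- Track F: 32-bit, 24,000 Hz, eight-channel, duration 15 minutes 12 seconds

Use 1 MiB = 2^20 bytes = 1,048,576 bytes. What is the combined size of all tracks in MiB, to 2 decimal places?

Track A: 19 minutes 36 seconds = 1,176 s; 192,000 × 1,176 × 1 × 6 = 1,354,752,000 bytes.
Track B: 48,000 × 158 × 4 × 2 = 60,672,000 bytes.
Track C: exactly 49 minutes = 2,940 s; 24,000 × 2,940 × 2 × 8 = 1,128,960,000 bytes.
Track D: 11,025 × 434 × 3 × 6 = 86,127,300 bytes.
Track E: 3 h 17 min 58 s = 11,878 s; 48,000 × 11,878 × 3 × 1 = 1,710,432,000 bytes.
Track F: 15 minutes 12 seconds = 912 s; 24,000 × 912 × 4 × 8 = 700,416,000 bytes.
Total = 5,041,359,300 bytes = 4807.81 MiB.

4807.81 MiB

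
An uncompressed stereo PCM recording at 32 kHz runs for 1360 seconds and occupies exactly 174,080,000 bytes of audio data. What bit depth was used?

Bytes per sample = 174,080,000 / (32,000 × 1,360 × 2) = 174,080,000 / 87,040,000 = 2.
Bit depth = 2 × 8 = 16 bits.

16 bits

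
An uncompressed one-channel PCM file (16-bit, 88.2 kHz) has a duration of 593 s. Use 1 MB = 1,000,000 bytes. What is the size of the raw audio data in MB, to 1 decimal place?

Bytes = 88,200 samples/s × 593 s × 2 bytes/sample × 1 ch = 104,605,200 bytes.
104,605,200 / 1,000,000 = 104.6 MB.

104.6 MB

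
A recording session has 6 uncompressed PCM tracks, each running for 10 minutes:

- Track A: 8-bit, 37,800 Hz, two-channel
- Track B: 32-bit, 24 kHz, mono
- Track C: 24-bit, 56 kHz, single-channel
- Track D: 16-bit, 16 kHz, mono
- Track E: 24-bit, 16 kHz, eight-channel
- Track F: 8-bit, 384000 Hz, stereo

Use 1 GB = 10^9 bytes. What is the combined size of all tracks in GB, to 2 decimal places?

0.91 GB

10 minutes = 600 s.
Track A: 37,800 × 600 × 1 × 2 = 45,360,000 bytes.
Track B: 24,000 × 600 × 4 × 1 = 57,600,000 bytes.
Track C: 56,000 × 600 × 3 × 1 = 100,800,000 bytes.
Track D: 16,000 × 600 × 2 × 1 = 19,200,000 bytes.
Track E: 16,000 × 600 × 3 × 8 = 230,400,000 bytes.
Track F: 384,000 × 600 × 1 × 2 = 460,800,000 bytes.
Total = 914,160,000 bytes = 0.91 GB.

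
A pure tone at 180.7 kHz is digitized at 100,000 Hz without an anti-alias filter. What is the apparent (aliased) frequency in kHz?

19.3 kHz

Nyquist = 100,000/2 = 50,000 Hz; 180,700 Hz exceeds it.
Alias = |180,700 − 2×100,000| = |180,700 − 200,000| = 19,300 Hz = 19.3 kHz.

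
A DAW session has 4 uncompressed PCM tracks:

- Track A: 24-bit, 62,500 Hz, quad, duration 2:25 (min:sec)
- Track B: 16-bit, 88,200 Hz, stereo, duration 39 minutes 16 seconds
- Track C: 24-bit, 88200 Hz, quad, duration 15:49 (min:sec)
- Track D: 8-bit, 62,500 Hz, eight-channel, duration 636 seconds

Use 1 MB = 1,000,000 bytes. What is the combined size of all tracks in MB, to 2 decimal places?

Track A: 2:25 (min:sec) = 145 s; 62,500 × 145 × 3 × 4 = 108,750,000 bytes.
Track B: 39 minutes 16 seconds = 2,356 s; 88,200 × 2,356 × 2 × 2 = 831,196,800 bytes.
Track C: 15:49 (min:sec) = 949 s; 88,200 × 949 × 3 × 4 = 1,004,421,600 bytes.
Track D: 62,500 × 636 × 1 × 8 = 318,000,000 bytes.
Total = 2,262,368,400 bytes = 2262.37 MB.

2262.37 MB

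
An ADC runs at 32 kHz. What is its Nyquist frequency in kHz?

Nyquist frequency = sample rate / 2 = 32,000 / 2 = 16 kHz.

16 kHz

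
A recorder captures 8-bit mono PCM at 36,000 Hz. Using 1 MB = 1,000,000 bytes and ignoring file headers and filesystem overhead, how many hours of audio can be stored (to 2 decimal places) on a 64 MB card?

Uncompressed byte rate = 36,000 × 1 × 1 = 36,000 bytes/s.
Capacity = 64 × 1,000,000 = 64,000,000 bytes.
64,000,000 / 36,000 ≈ 1777.78 s → 0.49 hours.

0.49 hours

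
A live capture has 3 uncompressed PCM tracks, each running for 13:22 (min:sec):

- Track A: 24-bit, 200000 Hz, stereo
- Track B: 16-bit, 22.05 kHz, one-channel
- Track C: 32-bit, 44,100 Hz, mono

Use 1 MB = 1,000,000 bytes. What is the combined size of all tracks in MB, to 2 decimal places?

13:22 (min:sec) = 802 s.
Track A: 200,000 × 802 × 3 × 2 = 962,400,000 bytes.
Track B: 22,050 × 802 × 2 × 1 = 35,368,200 bytes.
Track C: 44,100 × 802 × 4 × 1 = 141,472,800 bytes.
Total = 1,139,241,000 bytes = 1139.24 MB.

1139.24 MB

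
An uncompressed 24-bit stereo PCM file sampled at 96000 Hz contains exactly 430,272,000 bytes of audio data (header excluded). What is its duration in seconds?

747 seconds

Byte rate = 96,000 × 3 × 2 = 576,000 bytes/s.
Duration = 430,272,000 / 576,000 = 747 s.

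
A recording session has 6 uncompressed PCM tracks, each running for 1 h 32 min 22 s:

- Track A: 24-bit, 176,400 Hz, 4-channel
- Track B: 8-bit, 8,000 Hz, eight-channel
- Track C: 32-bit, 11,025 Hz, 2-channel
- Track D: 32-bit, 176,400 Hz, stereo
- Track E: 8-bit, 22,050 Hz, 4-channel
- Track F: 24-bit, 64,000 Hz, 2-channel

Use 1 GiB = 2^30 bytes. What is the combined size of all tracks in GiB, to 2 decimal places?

1 h 32 min 22 s = 5,542 s.
Track A: 176,400 × 5,542 × 3 × 4 = 11,731,305,600 bytes.
Track B: 8,000 × 5,542 × 1 × 8 = 354,688,000 bytes.
Track C: 11,025 × 5,542 × 4 × 2 = 488,804,400 bytes.
Track D: 176,400 × 5,542 × 4 × 2 = 7,820,870,400 bytes.
Track E: 22,050 × 5,542 × 1 × 4 = 488,804,400 bytes.
Track F: 64,000 × 5,542 × 3 × 2 = 2,128,128,000 bytes.
Total = 23,012,600,800 bytes = 21.43 GiB.

21.43 GiB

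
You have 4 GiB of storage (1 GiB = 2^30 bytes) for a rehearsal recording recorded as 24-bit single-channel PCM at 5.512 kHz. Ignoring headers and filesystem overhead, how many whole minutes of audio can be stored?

4,328 minutes

Uncompressed byte rate = 5,512 × 3 × 1 = 16,536 bytes/s.
Capacity = 4 × 1,073,741,824 = 4,294,967,296 bytes.
4,294,967,296 / 16,536 ≈ 259734.36 s → 4,328 minutes.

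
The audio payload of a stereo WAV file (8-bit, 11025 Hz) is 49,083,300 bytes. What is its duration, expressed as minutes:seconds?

Byte rate = 11,025 × 1 × 2 = 22,050 bytes/s.
Duration = 49,083,300 / 22,050 = 2,226 s.
2,226 s = 37:06.

37:06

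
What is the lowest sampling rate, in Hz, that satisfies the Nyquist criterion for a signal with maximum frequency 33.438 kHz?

66,876 Hz

Minimum sample rate = 2 × 33,438 Hz = 66,876 Hz.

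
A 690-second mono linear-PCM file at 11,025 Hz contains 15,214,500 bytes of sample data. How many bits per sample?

16 bits

Bytes per sample = 15,214,500 / (11,025 × 690 × 1) = 15,214,500 / 7,607,250 = 2.
Bit depth = 2 × 8 = 16 bits.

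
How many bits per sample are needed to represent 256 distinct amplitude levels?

8 bits

log2(256) = 8.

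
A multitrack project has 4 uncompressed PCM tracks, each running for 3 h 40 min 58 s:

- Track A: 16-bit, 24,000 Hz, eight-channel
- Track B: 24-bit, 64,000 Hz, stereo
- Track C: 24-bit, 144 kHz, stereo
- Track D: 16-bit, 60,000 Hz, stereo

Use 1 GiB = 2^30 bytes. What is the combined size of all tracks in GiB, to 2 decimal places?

3 h 40 min 58 s = 13,258 s.
Track A: 24,000 × 13,258 × 2 × 8 = 5,091,072,000 bytes.
Track B: 64,000 × 13,258 × 3 × 2 = 5,091,072,000 bytes.
Track C: 144,000 × 13,258 × 3 × 2 = 11,454,912,000 bytes.
Track D: 60,000 × 13,258 × 2 × 2 = 3,181,920,000 bytes.
Total = 24,818,976,000 bytes = 23.11 GiB.

23.11 GiB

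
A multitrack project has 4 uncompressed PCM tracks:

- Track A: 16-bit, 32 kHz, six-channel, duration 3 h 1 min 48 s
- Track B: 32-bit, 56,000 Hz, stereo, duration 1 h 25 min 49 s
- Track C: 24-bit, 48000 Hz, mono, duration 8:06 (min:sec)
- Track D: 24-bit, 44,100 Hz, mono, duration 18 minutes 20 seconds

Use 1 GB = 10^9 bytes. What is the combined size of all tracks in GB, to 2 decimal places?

Track A: 3 h 1 min 48 s = 10,908 s; 32,000 × 10,908 × 2 × 6 = 4,188,672,000 bytes.
Track B: 1 h 25 min 49 s = 5,149 s; 56,000 × 5,149 × 4 × 2 = 2,306,752,000 bytes.
Track C: 8:06 (min:sec) = 486 s; 48,000 × 486 × 3 × 1 = 69,984,000 bytes.
Track D: 18 minutes 20 seconds = 1,100 s; 44,100 × 1,100 × 3 × 1 = 145,530,000 bytes.
Total = 6,710,938,000 bytes = 6.71 GB.

6.71 GB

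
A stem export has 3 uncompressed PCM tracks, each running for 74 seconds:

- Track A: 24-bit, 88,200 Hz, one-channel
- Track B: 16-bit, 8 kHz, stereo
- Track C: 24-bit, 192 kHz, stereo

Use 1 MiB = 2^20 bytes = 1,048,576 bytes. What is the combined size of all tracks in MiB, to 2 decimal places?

Track A: 88,200 × 74 × 3 × 1 = 19,580,400 bytes.
Track B: 8,000 × 74 × 2 × 2 = 2,368,000 bytes.
Track C: 192,000 × 74 × 3 × 2 = 85,248,000 bytes.
Total = 107,196,400 bytes = 102.23 MiB.

102.23 MiB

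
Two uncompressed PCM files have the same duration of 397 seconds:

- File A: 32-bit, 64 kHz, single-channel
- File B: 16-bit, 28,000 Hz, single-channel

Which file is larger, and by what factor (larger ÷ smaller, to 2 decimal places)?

File A, by a factor of 4.57

File A: 64,000 × 4 × 1 = 256,000 bytes/s.
File B: 28,000 × 2 × 1 = 56,000 bytes/s.
File A is larger; ratio = 101,632,000 / 22,232,000 = 4.57.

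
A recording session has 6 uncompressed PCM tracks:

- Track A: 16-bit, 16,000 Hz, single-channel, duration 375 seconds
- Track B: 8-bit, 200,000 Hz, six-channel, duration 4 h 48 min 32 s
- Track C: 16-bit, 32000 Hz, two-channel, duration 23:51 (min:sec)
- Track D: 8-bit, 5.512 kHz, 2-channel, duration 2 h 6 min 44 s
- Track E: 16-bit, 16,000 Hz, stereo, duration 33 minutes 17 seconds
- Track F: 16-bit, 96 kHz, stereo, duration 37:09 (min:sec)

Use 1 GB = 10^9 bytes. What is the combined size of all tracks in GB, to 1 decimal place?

22.0 GB

Track A: 16,000 × 375 × 2 × 1 = 12,000,000 bytes.
Track B: 4 h 48 min 32 s = 17,312 s; 200,000 × 17,312 × 1 × 6 = 20,774,400,000 bytes.
Track C: 23:51 (min:sec) = 1,431 s; 32,000 × 1,431 × 2 × 2 = 183,168,000 bytes.
Track D: 2 h 6 min 44 s = 7,604 s; 5,512 × 7,604 × 1 × 2 = 83,826,496 bytes.
Track E: 33 minutes 17 seconds = 1,997 s; 16,000 × 1,997 × 2 × 2 = 127,808,000 bytes.
Track F: 37:09 (min:sec) = 2,229 s; 96,000 × 2,229 × 2 × 2 = 855,936,000 bytes.
Total = 22,037,138,496 bytes = 22.0 GB.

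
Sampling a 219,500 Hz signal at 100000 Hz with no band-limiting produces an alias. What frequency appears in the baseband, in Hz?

19,500 Hz

Nyquist = 100,000/2 = 50,000 Hz; 219,500 Hz exceeds it.
Alias = |219,500 − 2×100,000| = |219,500 − 200,000| = 19,500 Hz.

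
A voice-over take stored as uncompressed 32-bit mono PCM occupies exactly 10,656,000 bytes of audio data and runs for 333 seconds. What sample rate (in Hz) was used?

Bytes = sample_rate × seconds × bytes_per_sample × channels.
sample_rate = 10,656,000 / (333 × 4 × 1) = 10,656,000 / 1,332 = 8,000 Hz.

8,000 Hz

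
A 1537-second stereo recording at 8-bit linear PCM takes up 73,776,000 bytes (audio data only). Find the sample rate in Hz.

Bytes = sample_rate × seconds × bytes_per_sample × channels.
sample_rate = 73,776,000 / (1,537 × 1 × 2) = 73,776,000 / 3,074 = 24,000 Hz.

24,000 Hz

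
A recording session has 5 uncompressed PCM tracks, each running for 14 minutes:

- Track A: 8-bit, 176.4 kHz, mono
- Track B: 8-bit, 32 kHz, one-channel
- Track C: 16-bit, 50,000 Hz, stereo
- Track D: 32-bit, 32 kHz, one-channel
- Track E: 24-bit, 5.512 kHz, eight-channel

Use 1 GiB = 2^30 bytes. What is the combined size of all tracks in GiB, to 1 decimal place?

0.5 GiB

14 minutes = 840 s.
Track A: 176,400 × 840 × 1 × 1 = 148,176,000 bytes.
Track B: 32,000 × 840 × 1 × 1 = 26,880,000 bytes.
Track C: 50,000 × 840 × 2 × 2 = 168,000,000 bytes.
Track D: 32,000 × 840 × 4 × 1 = 107,520,000 bytes.
Track E: 5,512 × 840 × 3 × 8 = 111,121,920 bytes.
Total = 561,697,920 bytes = 0.5 GiB.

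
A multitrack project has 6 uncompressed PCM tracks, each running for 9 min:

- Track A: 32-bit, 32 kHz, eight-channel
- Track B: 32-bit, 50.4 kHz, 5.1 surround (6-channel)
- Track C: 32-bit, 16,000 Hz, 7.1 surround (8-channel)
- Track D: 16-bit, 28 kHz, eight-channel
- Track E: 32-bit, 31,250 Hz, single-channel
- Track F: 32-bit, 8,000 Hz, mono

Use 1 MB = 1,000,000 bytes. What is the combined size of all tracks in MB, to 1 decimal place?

9 min = 540 s.
Track A: 32,000 × 540 × 4 × 8 = 552,960,000 bytes.
Track B: 50,400 × 540 × 4 × 6 = 653,184,000 bytes.
Track C: 16,000 × 540 × 4 × 8 = 276,480,000 bytes.
Track D: 28,000 × 540 × 2 × 8 = 241,920,000 bytes.
Track E: 31,250 × 540 × 4 × 1 = 67,500,000 bytes.
Track F: 8,000 × 540 × 4 × 1 = 17,280,000 bytes.
Total = 1,809,324,000 bytes = 1809.3 MB.

1809.3 MB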